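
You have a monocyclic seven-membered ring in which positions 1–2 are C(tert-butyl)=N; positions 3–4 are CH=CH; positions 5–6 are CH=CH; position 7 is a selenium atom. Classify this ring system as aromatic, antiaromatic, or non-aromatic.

Every ring atom contributes a p orbital perpendicular to the ring (every atom in a ring double bond is sp² and brings one electron to the p orbital; each =N– nitrogen is pyridine-type (lone pair in the sp² plane, one electron in the p orbital); the selenium donates one lone pair from its p orbital), so the π system is cyclic and fully conjugated.
Adding the contributions, 3 × 2 = 6 from the double-bond units + 2 from the Se atom = 8.
8 is a 4n count (n = 2), so the planar conjugated ring is antiaromatic.

Antiaromatic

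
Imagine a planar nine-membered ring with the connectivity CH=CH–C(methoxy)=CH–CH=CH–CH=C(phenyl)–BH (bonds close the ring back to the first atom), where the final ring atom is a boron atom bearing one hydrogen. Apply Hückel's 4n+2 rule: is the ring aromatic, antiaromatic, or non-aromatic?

Antiaromatic

All ring atoms are sp² and supply a p orbital to the ring (the double-bond atoms are sp², each contributing one p electron; the boron has an empty p orbital); the conjugation is uninterrupted.
Tallying contributions gives 4 × 2 = 8 from the double-bond units + 0 from the BH atom = 8.
8 = 4(2); a planar, fully conjugated 4n system is antiaromatic.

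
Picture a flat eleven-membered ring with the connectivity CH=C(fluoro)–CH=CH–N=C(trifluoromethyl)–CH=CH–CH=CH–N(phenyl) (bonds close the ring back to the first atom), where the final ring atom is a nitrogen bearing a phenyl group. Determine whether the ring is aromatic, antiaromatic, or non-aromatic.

The p orbitals form a continuous loop: every atom in a ring double bond is sp² and brings one electron to the p orbital; the doubly-bonded nitrogens are pyridine-type — their lone pairs lie in the ring plane, leaving one electron in the p orbital; the pyrrole-type nitrogen donates its lone pair from the p orbital. The ring is fully conjugated.
Counting π electrons: 5 × 2 = 10 from the double-bond units + 2 from the N(phenyl) atom = 12.
12 is a 4n count (n = 3), so the planar conjugated ring is antiaromatic.

Antiaromatic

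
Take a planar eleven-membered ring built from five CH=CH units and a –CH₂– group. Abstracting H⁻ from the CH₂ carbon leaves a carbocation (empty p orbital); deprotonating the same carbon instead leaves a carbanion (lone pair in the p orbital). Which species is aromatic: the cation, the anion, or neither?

The cation

Both ions have a continuous loop of p orbitals — each ring atom is sp².
Cation: 5 × 2 + 0 = 10 π electrons → 4(2)+2, aromatic.
Anion: 5 × 2 + 2 = 12 π electrons → 4(3), antiaromatic.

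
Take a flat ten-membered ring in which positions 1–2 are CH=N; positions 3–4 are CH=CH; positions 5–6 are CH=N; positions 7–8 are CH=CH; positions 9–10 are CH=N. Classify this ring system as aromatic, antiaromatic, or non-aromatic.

Aromatic

Check conjugation: each doubly-bonded ring atom is sp² with one p-orbital electron; the doubly-bonded nitrogens are pyridine-type — their lone pairs lie in the ring plane, leaving one electron in the p orbital — every position has a p orbital, so the cyclic π system is continuous.
π-electron count: 5 × 2 = 10 from the 5 double-bond units.
That gives a 4n+2 count (10, n = 2).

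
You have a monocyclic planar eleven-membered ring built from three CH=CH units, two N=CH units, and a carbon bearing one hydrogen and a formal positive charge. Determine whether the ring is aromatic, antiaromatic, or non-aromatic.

Every ring atom contributes a p orbital perpendicular to the ring (the double-bond atoms are sp², each contributing one p electron; the doubly-bonded nitrogens are pyridine-type — their lone pairs lie in the ring plane, leaving one electron in the p orbital; the carbocation has an empty p orbital), so the π system is cyclic and fully conjugated.
Adding the contributions, 5 × 2 = 10 from the double-bond units + 0 from the CH(+) atom = 10.
Since 10 = 4·2 + 2, the ring meets the 4n+2 criterion.

Aromatic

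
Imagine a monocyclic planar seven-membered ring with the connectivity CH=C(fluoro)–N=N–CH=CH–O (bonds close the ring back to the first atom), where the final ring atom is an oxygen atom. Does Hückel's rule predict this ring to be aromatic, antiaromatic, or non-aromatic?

Every ring atom contributes a p orbital perpendicular to the ring (every atom in a ring double bond is sp² and brings one electron to the p orbital; each =N– nitrogen is pyridine-type (lone pair in the sp² plane, one electron in the p orbital); the oxygen donates one lone pair from its p orbital), so the π system is cyclic and fully conjugated.
π-electron count: 3 × 2 = 6 from the double-bond units + 2 from the O atom = 8.
A 4n π count (8, n = 2) in a planar conjugated ring means antiaromatic.

Antiaromatic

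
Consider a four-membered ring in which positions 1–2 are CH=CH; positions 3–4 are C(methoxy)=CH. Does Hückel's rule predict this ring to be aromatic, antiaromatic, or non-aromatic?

All ring atoms are sp² and supply a p orbital to the ring (each doubly-bonded ring atom is sp² with one p-orbital electron); the conjugation is uninterrupted.
Adding the contributions, 2 × 2 = 4 from the 2 double-bond units.
4 is a 4n count (n = 1), so the planar conjugated ring is antiaromatic.

Antiaromatic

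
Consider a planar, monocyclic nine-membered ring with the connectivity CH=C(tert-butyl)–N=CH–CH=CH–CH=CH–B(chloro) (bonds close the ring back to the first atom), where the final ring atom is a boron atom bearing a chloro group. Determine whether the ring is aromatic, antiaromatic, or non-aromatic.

The p orbitals form a continuous loop: every atom in a ring double bond is sp² and brings one electron to the p orbital; each =N– nitrogen is pyridine-type (lone pair in the sp² plane, one electron in the p orbital); the boron has an empty p orbital. The ring is fully conjugated.
Adding the contributions, 4 × 2 = 8 from the double-bond units + 0 from the B(chloro) atom = 8.
8 = 4(2); a planar, fully conjugated 4n system is antiaromatic.

Antiaromatic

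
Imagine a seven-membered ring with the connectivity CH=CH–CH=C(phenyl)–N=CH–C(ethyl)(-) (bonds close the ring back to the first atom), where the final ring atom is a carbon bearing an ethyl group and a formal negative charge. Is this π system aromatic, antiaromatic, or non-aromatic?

Antiaromatic

All ring atoms are sp² and supply a p orbital to the ring (every atom in a ring double bond is sp² and brings one electron to the p orbital; each sp² =N– keeps its lone pair in-plane and puts one electron into the π system; the carbanion's lone pair occupies the p orbital); the conjugation is uninterrupted.
Tallying contributions gives 3 × 2 = 6 from the double-bond units + 2 from the C(ethyl)(-) atom = 8.
8 is a 4n count (n = 2), so the planar conjugated ring is antiaromatic.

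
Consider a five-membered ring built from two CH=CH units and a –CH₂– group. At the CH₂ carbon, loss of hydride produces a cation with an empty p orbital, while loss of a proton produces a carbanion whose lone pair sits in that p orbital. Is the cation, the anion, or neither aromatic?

The anion

Both ions have a continuous loop of p orbitals — each ring atom is sp².
Cation: 2 × 2 + 0 = 4 π electrons → 4(1), antiaromatic.
Anion: 2 × 2 + 2 = 6 π electrons → 4(1)+2, aromatic.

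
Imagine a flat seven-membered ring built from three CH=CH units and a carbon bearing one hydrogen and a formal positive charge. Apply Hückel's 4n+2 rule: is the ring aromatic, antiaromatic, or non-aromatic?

Every ring atom contributes a p orbital perpendicular to the ring (each doubly-bonded ring atom is sp² with one p-orbital electron; the carbocation has an empty p orbital), so the π system is cyclic and fully conjugated.
Adding the contributions, 3 × 2 = 6 from the double-bond units + 0 from the CH(+) atom = 6.
With 6 π electrons (n = 1), the Hückel 4n+2 condition holds.

Aromatic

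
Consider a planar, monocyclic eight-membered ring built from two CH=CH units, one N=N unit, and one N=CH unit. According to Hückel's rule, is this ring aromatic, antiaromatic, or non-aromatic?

Every ring atom contributes a p orbital perpendicular to the ring (every atom in a ring double bond is sp² and brings one electron to the p orbital; each sp² =N– keeps its lone pair in-plane and puts one electron into the π system), so the π system is cyclic and fully conjugated.
Adding the contributions, 4 × 2 = 8 from the 4 double-bond units.
With 8 = 4·2 π electrons, Hückel's rule classifies the planar ring as antiaromatic.

Antiaromatic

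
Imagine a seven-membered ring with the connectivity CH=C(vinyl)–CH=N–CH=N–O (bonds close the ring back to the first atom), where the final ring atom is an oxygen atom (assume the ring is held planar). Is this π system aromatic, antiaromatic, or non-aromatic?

Antiaromatic

All ring atoms are sp² and supply a p orbital to the ring (every atom in a ring double bond is sp² and brings one electron to the p orbital; each sp² =N– keeps its lone pair in-plane and puts one electron into the π system; the oxygen donates one lone pair from its p orbital); the conjugation is uninterrupted.
π-electron count: 3 × 2 = 6 from the double-bond units + 2 from the O atom = 8.
A 4n π count (8, n = 2) in a planar conjugated ring means antiaromatic.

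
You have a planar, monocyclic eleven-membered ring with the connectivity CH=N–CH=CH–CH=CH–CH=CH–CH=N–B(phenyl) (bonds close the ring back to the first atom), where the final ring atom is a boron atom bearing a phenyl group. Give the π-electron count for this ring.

10

The p orbitals form a continuous loop: every atom in a ring double bond is sp² and brings one electron to the p orbital; the doubly-bonded nitrogens are pyridine-type — their lone pairs lie in the ring plane, leaving one electron in the p orbital; the boron has an empty p orbital. The ring is fully conjugated.
Tallying contributions gives 5 × 2 = 10 from the double-bond units + 0 from the B(phenyl) atom = 10.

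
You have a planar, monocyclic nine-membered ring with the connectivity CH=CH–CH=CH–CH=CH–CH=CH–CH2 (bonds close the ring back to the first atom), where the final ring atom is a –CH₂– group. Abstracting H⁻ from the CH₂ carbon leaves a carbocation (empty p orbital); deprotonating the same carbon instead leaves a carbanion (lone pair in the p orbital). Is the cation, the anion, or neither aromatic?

Once that carbon is sp², every ring atom has a p orbital and both ions are fully conjugated.
Cation: 4 × 2 + 0 = 8 π electrons → 4(2), antiaromatic.
Anion: 4 × 2 + 2 = 10 π electrons → 4(2)+2, aromatic.

The anion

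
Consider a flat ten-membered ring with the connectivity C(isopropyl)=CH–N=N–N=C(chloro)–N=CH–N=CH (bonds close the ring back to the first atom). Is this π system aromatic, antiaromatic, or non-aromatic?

Aromatic

Every ring atom contributes a p orbital perpendicular to the ring (each doubly-bonded ring atom is sp² with one p-orbital electron; the doubly-bonded nitrogens are pyridine-type — their lone pairs lie in the ring plane, leaving one electron in the p orbital), so the π system is cyclic and fully conjugated.
Adding the contributions, 5 × 2 = 10 from the 5 double-bond units.
That gives a 4n+2 count (10, n = 2).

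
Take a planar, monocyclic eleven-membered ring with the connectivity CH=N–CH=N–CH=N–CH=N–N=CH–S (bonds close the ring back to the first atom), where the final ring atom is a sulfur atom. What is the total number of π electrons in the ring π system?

12

All ring atoms are sp² and supply a p orbital to the ring (every atom in a ring double bond is sp² and brings one electron to the p orbital; the doubly-bonded nitrogens are pyridine-type — their lone pairs lie in the ring plane, leaving one electron in the p orbital; the sulfur donates one lone pair from its p orbital); the conjugation is uninterrupted.
Counting π electrons: 5 × 2 = 10 from the double-bond units + 2 from the S atom = 12.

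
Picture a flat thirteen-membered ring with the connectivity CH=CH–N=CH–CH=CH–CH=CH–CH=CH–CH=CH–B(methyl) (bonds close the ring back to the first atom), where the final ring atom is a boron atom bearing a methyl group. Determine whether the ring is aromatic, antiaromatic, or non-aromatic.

Antiaromatic

Check conjugation: each doubly-bonded ring atom is sp² with one p-orbital electron; each =N– nitrogen is pyridine-type (lone pair in the sp² plane, one electron in the p orbital); the boron has an empty p orbital — every position has a p orbital, so the cyclic π system is continuous.
Adding the contributions, 6 × 2 = 12 from the double-bond units + 0 from the B(methyl) atom = 12.
A 4n π count (12, n = 3) in a planar conjugated ring means antiaromatic.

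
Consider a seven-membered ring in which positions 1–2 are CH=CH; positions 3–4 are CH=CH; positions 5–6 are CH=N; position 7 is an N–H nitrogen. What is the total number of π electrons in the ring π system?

Every ring atom contributes a p orbital perpendicular to the ring (each doubly-bonded ring atom is sp² with one p-orbital electron; each sp² =N– keeps its lone pair in-plane and puts one electron into the π system; the pyrrole-type nitrogen donates its lone pair from the p orbital), so the π system is cyclic and fully conjugated.
Tallying contributions gives 3 × 2 = 6 from the double-bond units + 2 from the NH atom = 8.

8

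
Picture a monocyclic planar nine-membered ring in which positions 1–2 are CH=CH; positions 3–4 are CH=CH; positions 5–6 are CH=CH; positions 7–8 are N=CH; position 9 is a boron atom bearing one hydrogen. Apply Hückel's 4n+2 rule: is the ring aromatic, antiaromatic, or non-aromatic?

Antiaromatic

Every ring atom contributes a p orbital perpendicular to the ring (the double-bond atoms are sp², each contributing one p electron; each sp² =N– keeps its lone pair in-plane and puts one electron into the π system; the boron has an empty p orbital), so the π system is cyclic and fully conjugated.
Tallying contributions gives 4 × 2 = 8 from the double-bond units + 0 from the BH atom = 8.
A 4n π count (8, n = 2) in a planar conjugated ring means antiaromatic.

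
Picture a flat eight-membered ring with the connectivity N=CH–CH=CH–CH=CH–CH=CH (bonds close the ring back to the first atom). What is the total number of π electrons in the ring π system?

8

Check conjugation: the double-bond atoms are sp², each contributing one p electron; each =N– nitrogen is pyridine-type (lone pair in the sp² plane, one electron in the p orbital) — every position has a p orbital, so the cyclic π system is continuous.
Adding the contributions, 4 × 2 = 8 from the 4 double-bond units.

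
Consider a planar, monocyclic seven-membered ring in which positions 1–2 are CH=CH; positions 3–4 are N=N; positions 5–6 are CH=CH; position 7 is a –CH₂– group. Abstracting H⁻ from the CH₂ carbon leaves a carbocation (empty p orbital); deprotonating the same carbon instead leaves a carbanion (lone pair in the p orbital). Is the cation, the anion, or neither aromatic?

Once that carbon is sp², every ring atom has a p orbital and both ions are fully conjugated.
Cation: 3 × 2 + 0 = 6 π electrons → 4(1)+2, aromatic.
Anion: 3 × 2 + 2 = 8 π electrons → 4(2), antiaromatic.

The cation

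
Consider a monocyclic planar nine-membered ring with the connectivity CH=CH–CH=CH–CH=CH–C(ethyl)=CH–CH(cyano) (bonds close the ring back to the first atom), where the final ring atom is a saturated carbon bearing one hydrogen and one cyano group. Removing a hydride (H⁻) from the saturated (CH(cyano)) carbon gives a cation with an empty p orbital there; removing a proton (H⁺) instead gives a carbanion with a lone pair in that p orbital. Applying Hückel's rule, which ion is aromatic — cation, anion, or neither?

The anion

Once that carbon is sp², every ring atom has a p orbital and both ions are fully conjugated.
Cation: 4 × 2 + 0 = 8 π electrons → 4(2), antiaromatic.
Anion: 4 × 2 + 2 = 10 π electrons → 4(2)+2, aromatic.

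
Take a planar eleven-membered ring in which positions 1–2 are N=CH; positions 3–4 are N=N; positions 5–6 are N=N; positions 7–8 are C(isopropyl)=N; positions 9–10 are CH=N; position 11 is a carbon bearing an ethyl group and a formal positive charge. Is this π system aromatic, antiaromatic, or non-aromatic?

The p orbitals form a continuous loop: the double-bond atoms are sp², each contributing one p electron; each =N– nitrogen is pyridine-type (lone pair in the sp² plane, one electron in the p orbital); the carbocation has an empty p orbital. The ring is fully conjugated.
π-electron count: 5 × 2 = 10 from the double-bond units + 0 from the C(ethyl)(+) atom = 10.
That gives a 4n+2 count (10, n = 2).

Aromatic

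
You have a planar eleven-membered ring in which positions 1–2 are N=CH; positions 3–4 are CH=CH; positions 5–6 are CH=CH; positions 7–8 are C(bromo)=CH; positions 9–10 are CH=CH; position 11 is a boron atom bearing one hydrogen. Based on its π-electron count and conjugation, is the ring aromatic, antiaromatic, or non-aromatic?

Check conjugation: the double-bond atoms are sp², each contributing one p electron; each sp² =N– keeps its lone pair in-plane and puts one electron into the π system; the boron has an empty p orbital — every position has a p orbital, so the cyclic π system is continuous.
Tallying contributions gives 5 × 2 = 10 from the double-bond units + 0 from the BH atom = 10.
That gives a 4n+2 count (10, n = 2).

Aromatic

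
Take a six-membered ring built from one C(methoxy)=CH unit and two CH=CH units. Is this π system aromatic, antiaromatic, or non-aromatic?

Every ring atom contributes a p orbital perpendicular to the ring (each doubly-bonded ring atom is sp² with one p-orbital electron), so the π system is cyclic and fully conjugated.
Tallying contributions gives 3 × 2 = 6 from the 3 double-bond units.
6 = 4(1) + 2, which satisfies Hückel's 4n+2 rule.

Aromatic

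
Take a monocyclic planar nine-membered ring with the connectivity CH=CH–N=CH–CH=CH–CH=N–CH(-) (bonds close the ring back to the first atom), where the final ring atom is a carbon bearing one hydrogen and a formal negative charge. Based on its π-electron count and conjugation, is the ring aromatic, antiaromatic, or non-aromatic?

All ring atoms are sp² and supply a p orbital to the ring (the double-bond atoms are sp², each contributing one p electron; the doubly-bonded nitrogens are pyridine-type — their lone pairs lie in the ring plane, leaving one electron in the p orbital; the carbanion's lone pair occupies the p orbital); the conjugation is uninterrupted.
Adding the contributions, 4 × 2 = 8 from the double-bond units + 2 from the CH(-) atom = 10.
Since 10 = 4·2 + 2, the ring meets the 4n+2 criterion.

Aromatic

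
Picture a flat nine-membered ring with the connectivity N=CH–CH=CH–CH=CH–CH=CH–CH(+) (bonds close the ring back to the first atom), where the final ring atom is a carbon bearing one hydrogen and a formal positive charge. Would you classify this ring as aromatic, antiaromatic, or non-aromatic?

Antiaromatic

Every ring atom contributes a p orbital perpendicular to the ring (each doubly-bonded ring atom is sp² with one p-orbital electron; each =N– nitrogen is pyridine-type (lone pair in the sp² plane, one electron in the p orbital); the carbocation has an empty p orbital), so the π system is cyclic and fully conjugated.
π-electron count: 4 × 2 = 8 from the double-bond units + 0 from the CH(+) atom = 8.
8 = 4(2); a planar, fully conjugated 4n system is antiaromatic.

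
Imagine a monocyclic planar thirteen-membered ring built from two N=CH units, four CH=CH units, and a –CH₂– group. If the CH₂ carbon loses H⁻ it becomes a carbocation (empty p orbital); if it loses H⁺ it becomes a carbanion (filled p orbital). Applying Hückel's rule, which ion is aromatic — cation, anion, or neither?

The anion

Once that carbon is sp², every ring atom has a p orbital and both ions are fully conjugated.
Cation: 6 × 2 + 0 = 12 π electrons → 4(3), antiaromatic.
Anion: 6 × 2 + 2 = 14 π electrons → 4(3)+2, aromatic.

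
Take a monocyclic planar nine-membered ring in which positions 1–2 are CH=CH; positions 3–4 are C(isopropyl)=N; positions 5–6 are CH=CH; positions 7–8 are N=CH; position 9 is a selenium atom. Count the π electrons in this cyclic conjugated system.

10

Every ring atom contributes a p orbital perpendicular to the ring (the double-bond atoms are sp², each contributing one p electron; each sp² =N– keeps its lone pair in-plane and puts one electron into the π system; the selenium donates one lone pair from its p orbital), so the π system is cyclic and fully conjugated.
Tallying contributions gives 4 × 2 = 8 from the double-bond units + 2 from the Se atom = 10.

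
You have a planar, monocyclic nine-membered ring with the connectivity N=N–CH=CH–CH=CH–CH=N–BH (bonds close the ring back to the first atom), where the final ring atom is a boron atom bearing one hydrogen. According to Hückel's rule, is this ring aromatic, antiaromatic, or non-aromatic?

All ring atoms are sp² and supply a p orbital to the ring (each doubly-bonded ring atom is sp² with one p-orbital electron; each =N– nitrogen is pyridine-type (lone pair in the sp² plane, one electron in the p orbital); the boron has an empty p orbital); the conjugation is uninterrupted.
Adding the contributions, 4 × 2 = 8 from the double-bond units + 0 from the BH atom = 8.
With 8 = 4·2 π electrons, Hückel's rule classifies the planar ring as antiaromatic.

Antiaromatic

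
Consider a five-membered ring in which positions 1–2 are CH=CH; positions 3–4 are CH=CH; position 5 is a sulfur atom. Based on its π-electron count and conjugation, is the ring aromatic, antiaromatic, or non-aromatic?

Aromatic

The p orbitals form a continuous loop: every atom in a ring double bond is sp² and brings one electron to the p orbital; the sulfur donates one lone pair from its p orbital. The ring is fully conjugated.
π-electron count: 2 × 2 = 4 from the double-bond units + 2 from the S atom = 6.
That gives a 4n+2 count (6, n = 1).
(This ring is thiophene.)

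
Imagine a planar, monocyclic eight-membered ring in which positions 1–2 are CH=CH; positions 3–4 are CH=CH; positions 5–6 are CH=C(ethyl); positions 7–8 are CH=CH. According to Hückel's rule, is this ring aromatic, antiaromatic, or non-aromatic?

Antiaromatic

All ring atoms are sp² and supply a p orbital to the ring (every atom in a ring double bond is sp² and brings one electron to the p orbital); the conjugation is uninterrupted.
Adding the contributions, 4 × 2 = 8 from the 4 double-bond units.
8 is a 4n count (n = 2), so the planar conjugated ring is antiaromatic.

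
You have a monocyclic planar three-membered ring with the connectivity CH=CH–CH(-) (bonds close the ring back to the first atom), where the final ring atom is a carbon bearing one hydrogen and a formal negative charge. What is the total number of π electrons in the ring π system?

The p orbitals form a continuous loop: each doubly-bonded ring atom is sp² with one p-orbital electron; the carbanion's lone pair occupies the p orbital. The ring is fully conjugated.
π-electron count: 1 × 2 = 2 from the double-bond unit + 2 from the CH(-) atom = 4.
(The species described is the cyclopropenyl anion.)

4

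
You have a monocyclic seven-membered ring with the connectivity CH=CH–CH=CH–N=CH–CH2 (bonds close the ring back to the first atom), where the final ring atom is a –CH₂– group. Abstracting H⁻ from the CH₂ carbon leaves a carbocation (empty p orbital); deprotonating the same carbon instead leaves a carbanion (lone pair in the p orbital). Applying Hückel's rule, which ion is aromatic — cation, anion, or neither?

The cation

In either ion the ring is fully conjugated: every atom, including the new sp² carbon, supplies a p orbital.
Cation: 3 × 2 + 0 = 6 π electrons → 4(1)+2, aromatic.
Anion: 3 × 2 + 2 = 8 π electrons → 4(2), antiaromatic.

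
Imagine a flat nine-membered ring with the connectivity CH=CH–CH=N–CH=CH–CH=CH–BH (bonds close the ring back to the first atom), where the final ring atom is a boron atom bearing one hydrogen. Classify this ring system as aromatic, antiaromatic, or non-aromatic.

Every ring atom contributes a p orbital perpendicular to the ring (every atom in a ring double bond is sp² and brings one electron to the p orbital; each =N– nitrogen is pyridine-type (lone pair in the sp² plane, one electron in the p orbital); the boron has an empty p orbital), so the π system is cyclic and fully conjugated.
Tallying contributions gives 4 × 2 = 8 from the double-bond units + 0 from the BH atom = 8.
A 4n π count (8, n = 2) in a planar conjugated ring means antiaromatic.

Antiaromatic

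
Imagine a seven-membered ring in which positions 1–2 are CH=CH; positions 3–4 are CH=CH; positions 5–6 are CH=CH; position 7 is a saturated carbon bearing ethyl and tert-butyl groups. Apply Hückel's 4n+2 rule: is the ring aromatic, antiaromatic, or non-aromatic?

At the C(ethyl)(tert-butyl) position, that saturated carbon is sp³ and has no p orbital in the ring π system; the ring's p-orbital overlap is broken there.
Broken conjugation rules out both aromaticity and antiaromaticity.

Non-aromatic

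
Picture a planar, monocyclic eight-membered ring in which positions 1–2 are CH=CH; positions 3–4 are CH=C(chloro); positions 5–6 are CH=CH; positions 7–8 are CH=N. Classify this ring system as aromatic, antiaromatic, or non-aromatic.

Every ring atom contributes a p orbital perpendicular to the ring (every atom in a ring double bond is sp² and brings one electron to the p orbital; each =N– nitrogen is pyridine-type (lone pair in the sp² plane, one electron in the p orbital)), so the π system is cyclic and fully conjugated.
Adding the contributions, 4 × 2 = 8 from the 4 double-bond units.
8 is a 4n count (n = 2), so the planar conjugated ring is antiaromatic.

Antiaromatic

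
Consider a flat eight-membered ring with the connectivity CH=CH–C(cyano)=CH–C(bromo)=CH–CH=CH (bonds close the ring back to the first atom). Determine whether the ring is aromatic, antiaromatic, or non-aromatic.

Antiaromatic

Check conjugation: every atom in a ring double bond is sp² and brings one electron to the p orbital — every position has a p orbital, so the cyclic π system is continuous.
Counting π electrons: 4 × 2 = 8 from the 4 double-bond units.
A 4n π count (8, n = 2) in a planar conjugated ring means antiaromatic.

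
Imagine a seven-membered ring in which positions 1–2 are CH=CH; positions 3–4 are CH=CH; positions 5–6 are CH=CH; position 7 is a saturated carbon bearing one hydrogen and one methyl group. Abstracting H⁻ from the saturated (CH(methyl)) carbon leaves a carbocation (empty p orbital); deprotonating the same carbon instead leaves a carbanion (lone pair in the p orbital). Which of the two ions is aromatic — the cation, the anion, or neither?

Both ions have a continuous loop of p orbitals — each ring atom is sp².
Cation: 3 × 2 + 0 = 6 π electrons → 4(1)+2, aromatic.
Anion: 3 × 2 + 2 = 8 π electrons → 4(2), antiaromatic.

The cation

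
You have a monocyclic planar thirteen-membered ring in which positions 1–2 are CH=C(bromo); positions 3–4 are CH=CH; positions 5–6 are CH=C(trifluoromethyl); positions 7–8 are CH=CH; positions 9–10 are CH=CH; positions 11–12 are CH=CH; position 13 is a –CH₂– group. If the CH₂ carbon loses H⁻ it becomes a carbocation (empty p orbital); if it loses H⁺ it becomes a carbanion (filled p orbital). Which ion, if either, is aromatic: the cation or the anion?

The anion

In either ion the ring is fully conjugated: every atom, including the new sp² carbon, supplies a p orbital.
Cation: 6 × 2 + 0 = 12 π electrons → 4(3), antiaromatic.
Anion: 6 × 2 + 2 = 14 π electrons → 4(3)+2, aromatic.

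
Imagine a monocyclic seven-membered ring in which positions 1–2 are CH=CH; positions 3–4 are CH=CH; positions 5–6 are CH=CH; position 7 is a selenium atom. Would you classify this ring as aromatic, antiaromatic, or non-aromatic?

Every ring atom contributes a p orbital perpendicular to the ring (every atom in a ring double bond is sp² and brings one electron to the p orbital; the selenium donates one lone pair from its p orbital), so the π system is cyclic and fully conjugated.
Counting π electrons: 3 × 2 = 6 from the double-bond units + 2 from the Se atom = 8.
8 is a 4n count (n = 2), so the planar conjugated ring is antiaromatic.

Antiaromatic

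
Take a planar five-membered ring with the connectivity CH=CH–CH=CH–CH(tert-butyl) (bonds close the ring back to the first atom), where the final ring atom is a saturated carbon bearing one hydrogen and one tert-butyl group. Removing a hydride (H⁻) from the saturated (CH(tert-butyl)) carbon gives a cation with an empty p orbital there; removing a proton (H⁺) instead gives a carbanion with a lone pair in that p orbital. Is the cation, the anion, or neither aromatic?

The anion

In both ions every ring atom is sp² and contributes a p orbital, so both rings are fully conjugated.
Cation: 2 × 2 + 0 = 4 π electrons → 4(1), antiaromatic.
Anion: 2 × 2 + 2 = 6 π electrons → 4(1)+2, aromatic.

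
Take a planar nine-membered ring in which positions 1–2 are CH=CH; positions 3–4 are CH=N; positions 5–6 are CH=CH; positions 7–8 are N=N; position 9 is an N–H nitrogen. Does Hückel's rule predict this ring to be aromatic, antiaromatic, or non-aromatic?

The p orbitals form a continuous loop: every atom in a ring double bond is sp² and brings one electron to the p orbital; the doubly-bonded nitrogens are pyridine-type — their lone pairs lie in the ring plane, leaving one electron in the p orbital; the pyrrole-type nitrogen donates its lone pair from the p orbital. The ring is fully conjugated.
Adding the contributions, 4 × 2 = 8 from the double-bond units + 2 from the NH atom = 10.
With 10 π electrons (n = 2), the Hückel 4n+2 condition holds.

Aromatic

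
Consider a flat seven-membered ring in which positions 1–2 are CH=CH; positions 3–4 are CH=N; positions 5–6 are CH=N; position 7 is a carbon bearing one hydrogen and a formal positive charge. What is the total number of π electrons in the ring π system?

All ring atoms are sp² and supply a p orbital to the ring (each doubly-bonded ring atom is sp² with one p-orbital electron; each =N– nitrogen is pyridine-type (lone pair in the sp² plane, one electron in the p orbital); the carbocation has an empty p orbital); the conjugation is uninterrupted.
π-electron count: 3 × 2 = 6 from the double-bond units + 0 from the CH(+) atom = 6.

6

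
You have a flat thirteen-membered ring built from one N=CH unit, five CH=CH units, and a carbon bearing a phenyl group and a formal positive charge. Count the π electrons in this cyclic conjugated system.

The p orbitals form a continuous loop: the double-bond atoms are sp², each contributing one p electron; the doubly-bonded nitrogens are pyridine-type — their lone pairs lie in the ring plane, leaving one electron in the p orbital; the carbocation has an empty p orbital. The ring is fully conjugated.
π-electron count: 6 × 2 = 12 from the double-bond units + 0 from the C(phenyl)(+) atom = 12.

12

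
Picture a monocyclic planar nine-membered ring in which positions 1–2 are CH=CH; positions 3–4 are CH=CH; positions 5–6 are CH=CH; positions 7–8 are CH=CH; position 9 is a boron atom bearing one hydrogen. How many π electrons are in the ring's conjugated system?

Check conjugation: every atom in a ring double bond is sp² and brings one electron to the p orbital; the boron has an empty p orbital — every position has a p orbital, so the cyclic π system is continuous.
Counting π electrons: 4 × 2 = 8 from the double-bond units + 0 from the BH atom = 8.

8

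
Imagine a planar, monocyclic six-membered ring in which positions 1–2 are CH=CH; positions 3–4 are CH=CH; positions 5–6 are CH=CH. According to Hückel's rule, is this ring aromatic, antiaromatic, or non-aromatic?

Aromatic

All ring atoms are sp² and supply a p orbital to the ring (the double-bond atoms are sp², each contributing one p electron); the conjugation is uninterrupted.
Tallying contributions gives 3 × 2 = 6 from the 3 double-bond units.
Since 6 = 4·1 + 2, the ring meets the 4n+2 criterion.
(This ring is benzene.)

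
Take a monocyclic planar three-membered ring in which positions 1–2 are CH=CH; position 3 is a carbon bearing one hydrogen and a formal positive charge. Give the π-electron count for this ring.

2

The p orbitals form a continuous loop: the double-bond atoms are sp², each contributing one p electron; the carbocation has an empty p orbital. The ring is fully conjugated.
Adding the contributions, 1 × 2 = 2 from the double-bond unit + 0 from the CH(+) atom = 2.
(This ring is the cyclopropenyl cation.)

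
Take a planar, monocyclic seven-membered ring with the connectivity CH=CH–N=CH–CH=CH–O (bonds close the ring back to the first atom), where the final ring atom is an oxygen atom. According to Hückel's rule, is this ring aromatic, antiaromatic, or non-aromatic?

Antiaromatic

The p orbitals form a continuous loop: every atom in a ring double bond is sp² and brings one electron to the p orbital; each =N– nitrogen is pyridine-type (lone pair in the sp² plane, one electron in the p orbital); the oxygen donates one lone pair from its p orbital. The ring is fully conjugated.
Tallying contributions gives 3 × 2 = 6 from the double-bond units + 2 from the O atom = 8.
With 8 = 4·2 π electrons, Hückel's rule classifies the planar ring as antiaromatic.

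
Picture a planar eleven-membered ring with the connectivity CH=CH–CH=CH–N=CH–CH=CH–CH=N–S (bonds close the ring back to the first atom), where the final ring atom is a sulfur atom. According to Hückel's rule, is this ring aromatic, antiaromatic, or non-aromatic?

Antiaromatic

The p orbitals form a continuous loop: each doubly-bonded ring atom is sp² with one p-orbital electron; the doubly-bonded nitrogens are pyridine-type — their lone pairs lie in the ring plane, leaving one electron in the p orbital; the sulfur donates one lone pair from its p orbital. The ring is fully conjugated.
Adding the contributions, 5 × 2 = 10 from the double-bond units + 2 from the S atom = 12.
12 is a 4n count (n = 3), so the planar conjugated ring is antiaromatic.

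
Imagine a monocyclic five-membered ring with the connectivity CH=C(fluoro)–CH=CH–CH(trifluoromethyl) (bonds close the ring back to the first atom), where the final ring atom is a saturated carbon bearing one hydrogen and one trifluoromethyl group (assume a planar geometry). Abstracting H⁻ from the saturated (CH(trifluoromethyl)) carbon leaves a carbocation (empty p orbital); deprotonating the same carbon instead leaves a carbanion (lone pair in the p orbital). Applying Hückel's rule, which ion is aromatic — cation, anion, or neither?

The anion

In both ions every ring atom is sp² and contributes a p orbital, so both rings are fully conjugated.
Cation: 2 × 2 + 0 = 4 π electrons → 4(1), antiaromatic.
Anion: 2 × 2 + 2 = 6 π electrons → 4(1)+2, aromatic.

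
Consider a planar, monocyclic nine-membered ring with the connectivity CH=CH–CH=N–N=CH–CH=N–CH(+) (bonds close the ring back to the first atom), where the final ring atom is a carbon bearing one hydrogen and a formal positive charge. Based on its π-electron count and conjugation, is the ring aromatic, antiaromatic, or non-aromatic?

All ring atoms are sp² and supply a p orbital to the ring (the double-bond atoms are sp², each contributing one p electron; each sp² =N– keeps its lone pair in-plane and puts one electron into the π system; the carbocation has an empty p orbital); the conjugation is uninterrupted.
π-electron count: 4 × 2 = 8 from the double-bond units + 0 from the CH(+) atom = 8.
A 4n π count (8, n = 2) in a planar conjugated ring means antiaromatic.

Antiaromatic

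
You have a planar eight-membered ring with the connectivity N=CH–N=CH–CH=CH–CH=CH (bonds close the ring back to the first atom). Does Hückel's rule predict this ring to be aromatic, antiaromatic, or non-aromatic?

Every ring atom contributes a p orbital perpendicular to the ring (every atom in a ring double bond is sp² and brings one electron to the p orbital; the doubly-bonded nitrogens are pyridine-type — their lone pairs lie in the ring plane, leaving one electron in the p orbital), so the π system is cyclic and fully conjugated.
Tallying contributions gives 4 × 2 = 8 from the 4 double-bond units.
8 is a 4n count (n = 2), so the planar conjugated ring is antiaromatic.

Antiaromatic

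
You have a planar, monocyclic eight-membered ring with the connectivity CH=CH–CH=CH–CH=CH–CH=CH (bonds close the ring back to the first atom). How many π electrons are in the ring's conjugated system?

8

The p orbitals form a continuous loop: the double-bond atoms are sp², each contributing one p electron. The ring is fully conjugated.
Adding the contributions, 4 × 2 = 8 from the 4 double-bond units.
(This ring is cyclooctatetraene.)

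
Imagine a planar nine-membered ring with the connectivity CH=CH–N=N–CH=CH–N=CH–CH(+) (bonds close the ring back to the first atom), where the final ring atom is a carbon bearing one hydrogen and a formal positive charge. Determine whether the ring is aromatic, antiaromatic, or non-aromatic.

Antiaromatic

All ring atoms are sp² and supply a p orbital to the ring (each doubly-bonded ring atom is sp² with one p-orbital electron; each sp² =N– keeps its lone pair in-plane and puts one electron into the π system; the carbocation has an empty p orbital); the conjugation is uninterrupted.
π-electron count: 4 × 2 = 8 from the double-bond units + 0 from the CH(+) atom = 8.
A 4n π count (8, n = 2) in a planar conjugated ring means antiaromatic.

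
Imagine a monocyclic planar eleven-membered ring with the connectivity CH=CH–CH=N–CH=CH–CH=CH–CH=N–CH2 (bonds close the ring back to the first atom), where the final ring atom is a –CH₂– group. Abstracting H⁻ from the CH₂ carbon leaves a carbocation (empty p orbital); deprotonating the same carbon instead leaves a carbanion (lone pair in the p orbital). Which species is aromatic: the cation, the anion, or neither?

The cation

In either ion the ring is fully conjugated: every atom, including the new sp² carbon, supplies a p orbital.
Cation: 5 × 2 + 0 = 10 π electrons → 4(2)+2, aromatic.
Anion: 5 × 2 + 2 = 12 π electrons → 4(3), antiaromatic.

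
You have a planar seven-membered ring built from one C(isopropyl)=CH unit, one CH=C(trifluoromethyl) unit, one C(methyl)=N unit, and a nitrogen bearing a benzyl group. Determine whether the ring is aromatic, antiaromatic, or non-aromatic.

Every ring atom contributes a p orbital perpendicular to the ring (the double-bond atoms are sp², each contributing one p electron; each sp² =N– keeps its lone pair in-plane and puts one electron into the π system; the pyrrole-type nitrogen donates its lone pair from the p orbital), so the π system is cyclic and fully conjugated.
π-electron count: 3 × 2 = 6 from the double-bond units + 2 from the N(benzyl) atom = 8.
8 is a 4n count (n = 2), so the planar conjugated ring is antiaromatic.

Antiaromatic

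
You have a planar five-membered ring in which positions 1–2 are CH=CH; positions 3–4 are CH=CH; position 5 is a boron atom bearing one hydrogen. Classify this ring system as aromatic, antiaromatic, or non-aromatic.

Every ring atom contributes a p orbital perpendicular to the ring (every atom in a ring double bond is sp² and brings one electron to the p orbital; the boron has an empty p orbital), so the π system is cyclic and fully conjugated.
Adding the contributions, 2 × 2 = 4 from the double-bond units + 0 from the BH atom = 4.
With 4 = 4·1 π electrons, Hückel's rule classifies the planar ring as antiaromatic.
(This ring is borole.)

Antiaromatic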